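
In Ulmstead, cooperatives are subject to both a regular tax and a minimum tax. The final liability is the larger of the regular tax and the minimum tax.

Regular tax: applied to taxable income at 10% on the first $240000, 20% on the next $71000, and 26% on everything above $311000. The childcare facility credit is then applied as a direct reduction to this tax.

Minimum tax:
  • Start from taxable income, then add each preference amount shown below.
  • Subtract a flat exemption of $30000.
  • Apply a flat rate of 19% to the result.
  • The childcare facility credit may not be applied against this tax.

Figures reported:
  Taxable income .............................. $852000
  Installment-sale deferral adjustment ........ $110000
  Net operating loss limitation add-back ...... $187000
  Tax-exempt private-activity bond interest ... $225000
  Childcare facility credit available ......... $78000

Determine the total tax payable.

$255360

Minimum tax:
  Adjusted income: $852000 + $110000 + $187000 + $225000 = $1374000
  Less exemption $30000 → base $1344000
  $1344000 × 19% = $255360

Regular tax:
  $240000 × 10% = $24000
  $71000 × 20% = $14200
  $541000 × 26% = $140660
  → $178860
  Less childcare facility credit $78000 → $100860

$255360 > $100860, so the minimum tax is the binding amount.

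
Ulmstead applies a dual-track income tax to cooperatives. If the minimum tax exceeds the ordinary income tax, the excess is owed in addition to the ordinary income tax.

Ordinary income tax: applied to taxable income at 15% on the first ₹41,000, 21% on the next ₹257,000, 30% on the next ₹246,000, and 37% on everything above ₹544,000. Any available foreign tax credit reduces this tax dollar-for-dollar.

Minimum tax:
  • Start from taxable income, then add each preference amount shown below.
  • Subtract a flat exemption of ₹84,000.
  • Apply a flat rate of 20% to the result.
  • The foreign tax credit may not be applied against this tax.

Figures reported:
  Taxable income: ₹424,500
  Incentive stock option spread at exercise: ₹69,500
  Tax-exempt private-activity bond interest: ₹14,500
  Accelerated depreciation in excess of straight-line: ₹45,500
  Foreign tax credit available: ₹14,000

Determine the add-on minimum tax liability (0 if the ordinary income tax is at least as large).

Minimum tax:
  Adjusted income: ₹424,500 + ₹69,500 + ₹14,500 + ₹45,500 = ₹554,000
  Less exemption ₹84,000 → base ₹470,000
  ₹470,000 × 20% = ₹94,000

Ordinary income tax:
  ₹41,000 × 15% = ₹6,150
  ₹257,000 × 21% = ₹53,970
  ₹126,500 × 30% = ₹37,950
  → ₹98,070
  Less foreign tax credit ₹14,000 → ₹84,070

Excess of minimum tax over ordinary income tax: ₹94,000 − ₹84,070 = ₹9,930.

₹9,930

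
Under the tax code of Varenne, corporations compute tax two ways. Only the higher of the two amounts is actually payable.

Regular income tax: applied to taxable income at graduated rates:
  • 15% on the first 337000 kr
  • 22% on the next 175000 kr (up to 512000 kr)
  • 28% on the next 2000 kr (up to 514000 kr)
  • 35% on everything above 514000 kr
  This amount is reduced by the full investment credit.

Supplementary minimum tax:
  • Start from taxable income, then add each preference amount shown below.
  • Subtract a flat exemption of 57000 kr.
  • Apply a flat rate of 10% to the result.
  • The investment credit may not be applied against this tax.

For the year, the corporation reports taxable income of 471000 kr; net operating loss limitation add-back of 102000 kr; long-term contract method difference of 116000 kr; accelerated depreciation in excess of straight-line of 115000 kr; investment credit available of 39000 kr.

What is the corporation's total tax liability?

Supplementary minimum tax:
  Adjusted income: 471000 kr + 102000 kr + 116000 kr + 115000 kr = 804000 kr
  Less exemption 57000 kr → base 747000 kr
  747000 kr × 10% = 74700 kr

Regular income tax:
  337000 kr × 15% = 50550 kr
  134000 kr × 22% = 29480 kr
  → 80030 kr
  Less investment credit 39000 kr → 41030 kr

74700 kr > 41030 kr, so the supplementary minimum tax is the binding amount.

74700 kr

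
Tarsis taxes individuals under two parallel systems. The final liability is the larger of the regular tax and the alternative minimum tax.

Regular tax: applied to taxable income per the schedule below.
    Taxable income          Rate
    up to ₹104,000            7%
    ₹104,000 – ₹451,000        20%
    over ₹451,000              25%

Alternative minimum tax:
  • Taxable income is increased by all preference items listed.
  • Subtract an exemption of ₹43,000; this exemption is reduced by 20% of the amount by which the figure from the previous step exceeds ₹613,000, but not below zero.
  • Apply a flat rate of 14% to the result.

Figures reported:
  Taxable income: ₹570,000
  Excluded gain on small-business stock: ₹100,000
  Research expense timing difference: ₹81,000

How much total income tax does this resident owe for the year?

₹106,430

Regular tax:
  ₹104,000 × 7% = ₹7,280
  ₹347,000 × 20% = ₹69,400
  ₹119,000 × 25% = ₹29,750
  → ₹106,430

Alternative minimum tax:
  Adjusted income: ₹570,000 + ₹100,000 + ₹81,000 = ₹751,000
  Exemption: ₹43,000 − 20% × (₹751,000 − ₹613,000) = ₹43,000 − ₹27,600 = ₹15,400
  Base: ₹751,000 − ₹15,400 = ₹735,600
  ₹735,600 × 14% = ₹102,984

₹106,430 > ₹102,984, so the regular tax governs.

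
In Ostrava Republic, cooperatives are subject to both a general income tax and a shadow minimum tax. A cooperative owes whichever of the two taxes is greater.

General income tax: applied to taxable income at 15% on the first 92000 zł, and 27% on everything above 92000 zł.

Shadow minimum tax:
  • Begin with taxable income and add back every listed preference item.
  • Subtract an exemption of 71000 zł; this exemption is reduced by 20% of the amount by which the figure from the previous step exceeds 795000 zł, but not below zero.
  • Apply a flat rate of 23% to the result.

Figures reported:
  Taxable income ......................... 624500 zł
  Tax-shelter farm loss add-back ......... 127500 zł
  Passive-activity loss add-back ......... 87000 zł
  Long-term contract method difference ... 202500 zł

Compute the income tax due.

Shadow minimum tax:
  Adjusted income: 624500 zł + 127500 zł + 87000 zł + 202500 zł = 1041500 zł
  Exemption: 71000 zł − 20% × (1041500 zł − 795000 zł) = 71000 zł − 49300 zł = 21700 zł
  Base: 1041500 zł − 21700 zł = 1019800 zł
  1019800 zł × 23% = 234554 zł

General income tax:
  92000 zł × 15% = 13800 zł
  532500 zł × 27% = 143775 zł
  → 157575 zł

234554 zł > 157575 zł, so the shadow minimum tax is the binding amount.

234554 zł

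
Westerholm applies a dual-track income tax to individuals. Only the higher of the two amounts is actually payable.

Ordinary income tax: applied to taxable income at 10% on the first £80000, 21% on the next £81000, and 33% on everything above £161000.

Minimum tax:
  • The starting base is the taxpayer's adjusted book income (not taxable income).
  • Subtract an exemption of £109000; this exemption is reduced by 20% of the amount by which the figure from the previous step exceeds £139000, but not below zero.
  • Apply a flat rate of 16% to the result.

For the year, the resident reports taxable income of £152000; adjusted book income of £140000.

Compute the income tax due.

£23120

Minimum tax:
  Base (adjusted book income): £140000
  Exemption: £109000 − 20% × (£140000 − £139000) = £109000 − £200 = £108800
  Base: £140000 − £108800 = £31200
  £31200 × 16% = £4992

Ordinary income tax:
  £80000 × 10% = £8000
  £72000 × 21% = £15120
  → £23120

£23120 > £4992, so the ordinary income tax governs.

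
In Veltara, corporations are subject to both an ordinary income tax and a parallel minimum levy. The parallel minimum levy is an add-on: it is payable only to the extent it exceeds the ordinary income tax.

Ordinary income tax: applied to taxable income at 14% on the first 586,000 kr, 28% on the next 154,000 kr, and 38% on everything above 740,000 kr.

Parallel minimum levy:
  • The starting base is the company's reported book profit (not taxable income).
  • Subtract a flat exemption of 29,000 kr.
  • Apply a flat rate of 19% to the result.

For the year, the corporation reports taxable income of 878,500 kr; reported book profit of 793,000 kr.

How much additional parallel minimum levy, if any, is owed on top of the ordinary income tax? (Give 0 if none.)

Ordinary income tax:
  586,000 kr × 14% = 82,040 kr
  154,000 kr × 28% = 43,120 kr
  138,500 kr × 38% = 52,630 kr
  → 177,790 kr

Parallel minimum levy:
  Base (reported book profit): 793,000 kr
  Less exemption 29,000 kr → base 764,000 kr
  764,000 kr × 19% = 145,160 kr

145,160 kr ≤ 177,790 kr, so no add-on is due.

0 kr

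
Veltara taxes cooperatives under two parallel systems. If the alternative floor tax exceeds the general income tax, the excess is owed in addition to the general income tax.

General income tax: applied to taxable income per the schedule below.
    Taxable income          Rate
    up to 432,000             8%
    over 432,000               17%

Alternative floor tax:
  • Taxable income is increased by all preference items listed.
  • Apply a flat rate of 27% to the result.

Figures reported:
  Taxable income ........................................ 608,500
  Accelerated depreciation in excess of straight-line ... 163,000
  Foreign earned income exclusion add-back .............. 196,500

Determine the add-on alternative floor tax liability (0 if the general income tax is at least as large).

General income tax:
  432,000 × 8% = 34,560
  176,500 × 17% = 30,005
  → 64,565

Alternative floor tax:
  Adjusted income: 608,500 + 163,000 + 196,500 = 968,000
  968,000 × 27% = 261,360

Excess of alternative floor tax over general income tax: 261,360 − 64,565 = 196,795.

196,795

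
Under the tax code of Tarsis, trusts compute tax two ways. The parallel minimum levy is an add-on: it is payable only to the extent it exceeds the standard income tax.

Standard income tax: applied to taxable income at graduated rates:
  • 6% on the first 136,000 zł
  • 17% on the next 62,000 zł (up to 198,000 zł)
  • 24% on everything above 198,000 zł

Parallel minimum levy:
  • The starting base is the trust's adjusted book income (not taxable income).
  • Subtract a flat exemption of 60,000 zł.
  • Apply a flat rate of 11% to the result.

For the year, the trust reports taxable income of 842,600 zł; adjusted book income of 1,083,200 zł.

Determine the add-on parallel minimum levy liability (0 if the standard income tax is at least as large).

0 zł

Standard income tax:
  136,000 zł × 6% = 8,160 zł
  62,000 zł × 17% = 10,540 zł
  644,600 zł × 24% = 154,704 zł
  → 173,404 zł

Parallel minimum levy:
  Base (adjusted book income): 1,083,200 zł
  Less exemption 60,000 zł → base 1,023,200 zł
  1,023,200 zł × 11% = 112,552 zł

112,552 zł ≤ 173,404 zł, so no add-on is due.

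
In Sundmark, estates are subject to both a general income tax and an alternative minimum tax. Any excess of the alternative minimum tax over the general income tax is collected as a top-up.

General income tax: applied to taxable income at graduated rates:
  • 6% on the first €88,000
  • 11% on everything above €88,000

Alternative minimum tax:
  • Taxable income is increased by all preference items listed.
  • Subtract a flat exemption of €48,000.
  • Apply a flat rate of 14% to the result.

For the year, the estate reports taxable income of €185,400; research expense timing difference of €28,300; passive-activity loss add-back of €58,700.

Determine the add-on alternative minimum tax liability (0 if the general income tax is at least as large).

€15,422

Alternative minimum tax:
  Adjusted income: €185,400 + €28,300 + €58,700 = €272,400
  Less exemption €48,000 → base €224,400
  €224,400 × 14% = €31,416

General income tax:
  €88,000 × 6% = €5,280
  €97,400 × 11% = €10,714
  → €15,994

Excess of alternative minimum tax over general income tax: €31,416 − €15,994 = €15,422.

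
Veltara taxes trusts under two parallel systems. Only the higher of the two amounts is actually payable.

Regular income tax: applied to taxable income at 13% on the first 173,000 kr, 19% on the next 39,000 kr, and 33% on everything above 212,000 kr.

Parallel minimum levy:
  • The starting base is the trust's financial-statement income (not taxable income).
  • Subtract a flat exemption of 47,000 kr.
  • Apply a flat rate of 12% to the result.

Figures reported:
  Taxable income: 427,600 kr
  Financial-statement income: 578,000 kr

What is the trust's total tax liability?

Parallel minimum levy:
  Base (financial-statement income): 578,000 kr
  Less exemption 47,000 kr → base 531,000 kr
  531,000 kr × 12% = 63,720 kr

Regular income tax:
  173,000 kr × 13% = 22,490 kr
  39,000 kr × 19% = 7,410 kr
  215,600 kr × 33% = 71,148 kr
  → 101,048 kr

101,048 kr > 63,720 kr, so the regular income tax governs.

101,048 kr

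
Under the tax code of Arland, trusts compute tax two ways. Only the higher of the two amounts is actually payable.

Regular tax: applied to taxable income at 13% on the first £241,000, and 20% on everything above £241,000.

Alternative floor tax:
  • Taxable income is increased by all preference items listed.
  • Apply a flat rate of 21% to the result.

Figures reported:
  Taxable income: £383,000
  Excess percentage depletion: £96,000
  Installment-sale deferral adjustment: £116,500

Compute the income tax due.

£125,055

Alternative floor tax:
  Adjusted income: £383,000 + £96,000 + £116,500 = £595,500
  £595,500 × 21% = £125,055

Regular tax:
  £241,000 × 13% = £31,330
  £142,000 × 20% = £28,400
  → £59,730

£125,055 > £59,730, so the alternative floor tax is the binding amount.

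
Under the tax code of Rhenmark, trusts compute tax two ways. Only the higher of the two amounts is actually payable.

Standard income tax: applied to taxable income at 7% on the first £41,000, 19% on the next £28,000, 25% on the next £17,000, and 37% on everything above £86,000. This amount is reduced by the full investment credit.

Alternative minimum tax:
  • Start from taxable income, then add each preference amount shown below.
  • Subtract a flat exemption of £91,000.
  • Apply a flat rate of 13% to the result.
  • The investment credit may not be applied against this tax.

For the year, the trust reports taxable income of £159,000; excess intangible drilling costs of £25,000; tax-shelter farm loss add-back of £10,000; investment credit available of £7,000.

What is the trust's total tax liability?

Alternative minimum tax:
  Adjusted income: £159,000 + £25,000 + £10,000 = £194,000
  Less exemption £91,000 → base £103,000
  £103,000 × 13% = £13,390

Standard income tax:
  £41,000 × 7% = £2,870
  £28,000 × 19% = £5,320
  £17,000 × 25% = £4,250
  £73,000 × 37% = £27,010
  → £39,450
  Less investment credit £7,000 → £32,450

£32,450 > £13,390, so the standard income tax governs.

£32,450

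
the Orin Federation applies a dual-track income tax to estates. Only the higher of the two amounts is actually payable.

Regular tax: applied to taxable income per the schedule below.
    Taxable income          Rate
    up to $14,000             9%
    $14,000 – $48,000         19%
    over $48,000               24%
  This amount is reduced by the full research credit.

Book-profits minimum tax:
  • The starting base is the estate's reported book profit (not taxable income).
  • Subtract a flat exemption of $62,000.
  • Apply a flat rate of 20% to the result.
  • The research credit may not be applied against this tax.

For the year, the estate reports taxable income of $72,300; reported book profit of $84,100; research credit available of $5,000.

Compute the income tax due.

Book-profits minimum tax:
  Base (reported book profit): $84,100
  Less exemption $62,000 → base $22,100
  $22,100 × 20% = $4,420

Regular tax:
  $14,000 × 9% = $1,260
  $34,000 × 19% = $6,460
  $24,300 × 24% = $5,832
  → $13,552
  Less research credit $5,000 → $8,552

$8,552 > $4,420, so the regular tax governs.

$8,552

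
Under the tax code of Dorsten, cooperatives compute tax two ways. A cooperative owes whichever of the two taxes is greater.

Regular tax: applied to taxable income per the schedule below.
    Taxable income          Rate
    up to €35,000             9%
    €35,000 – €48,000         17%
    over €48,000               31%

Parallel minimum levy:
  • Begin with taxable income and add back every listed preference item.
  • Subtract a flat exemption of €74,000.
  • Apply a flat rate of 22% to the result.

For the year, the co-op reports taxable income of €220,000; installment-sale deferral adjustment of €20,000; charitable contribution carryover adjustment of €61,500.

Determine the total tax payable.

€58,680

Parallel minimum levy:
  Adjusted income: €220,000 + €20,000 + €61,500 = €301,500
  Less exemption €74,000 → base €227,500
  €227,500 × 22% = €50,050

Regular tax:
  €35,000 × 9% = €3,150
  €13,000 × 17% = €2,210
  €172,000 × 31% = €53,320
  → €58,680

€58,680 > €50,050, so the regular tax governs.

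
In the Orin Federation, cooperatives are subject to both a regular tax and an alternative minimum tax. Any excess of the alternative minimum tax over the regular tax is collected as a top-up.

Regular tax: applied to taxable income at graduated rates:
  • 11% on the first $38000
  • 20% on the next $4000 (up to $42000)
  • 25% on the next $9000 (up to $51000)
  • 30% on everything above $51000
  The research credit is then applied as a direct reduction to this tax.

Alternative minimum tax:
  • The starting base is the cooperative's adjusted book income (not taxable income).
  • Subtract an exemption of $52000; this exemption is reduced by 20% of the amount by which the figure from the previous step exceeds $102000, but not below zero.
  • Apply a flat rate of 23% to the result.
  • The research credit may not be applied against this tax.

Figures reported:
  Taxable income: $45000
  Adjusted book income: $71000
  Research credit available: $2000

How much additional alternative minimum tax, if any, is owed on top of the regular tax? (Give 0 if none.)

$640

Alternative minimum tax:
  Base (adjusted book income): $71000
  Exemption: $71000 ≤ $102000, so full $52000 applies
  Base: $71000 − $52000 = $19000
  $19000 × 23% = $4370

Regular tax:
  $38000 × 11% = $4180
  $4000 × 20% = $800
  $3000 × 25% = $750
  → $5730
  Less research credit $2000 → $3730

Excess of alternative minimum tax over regular tax: $4370 − $3730 = $640.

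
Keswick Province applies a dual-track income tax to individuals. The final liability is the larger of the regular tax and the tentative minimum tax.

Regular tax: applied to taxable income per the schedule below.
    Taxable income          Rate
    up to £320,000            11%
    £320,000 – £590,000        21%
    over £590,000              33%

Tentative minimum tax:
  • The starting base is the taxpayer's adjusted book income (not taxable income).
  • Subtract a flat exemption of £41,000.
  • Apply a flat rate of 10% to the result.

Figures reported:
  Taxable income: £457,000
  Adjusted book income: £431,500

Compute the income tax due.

Tentative minimum tax:
  Base (adjusted book income): £431,500
  Less exemption £41,000 → base £390,500
  £390,500 × 10% = £39,050

Regular tax:
  £320,000 × 11% = £35,200
  £137,000 × 21% = £28,770
  → £63,970

£63,970 > £39,050, so the regular tax governs.

£63,970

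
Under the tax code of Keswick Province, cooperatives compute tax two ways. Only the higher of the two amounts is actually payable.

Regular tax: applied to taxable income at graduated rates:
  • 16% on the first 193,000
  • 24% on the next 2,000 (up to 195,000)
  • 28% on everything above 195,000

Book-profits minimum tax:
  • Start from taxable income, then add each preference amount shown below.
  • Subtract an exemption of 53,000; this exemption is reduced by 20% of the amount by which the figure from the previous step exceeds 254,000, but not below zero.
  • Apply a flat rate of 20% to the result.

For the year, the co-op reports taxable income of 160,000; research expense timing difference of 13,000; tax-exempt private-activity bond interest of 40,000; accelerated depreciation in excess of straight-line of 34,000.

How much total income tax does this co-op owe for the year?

Regular tax:
  160,000 × 16% = 25,600

Book-profits minimum tax:
  Adjusted income: 160,000 + 13,000 + 40,000 + 34,000 = 247,000
  Exemption: 247,000 ≤ 254,000, so full 53,000 applies
  Base: 247,000 − 53,000 = 194,000
  194,000 × 20% = 38,800

38,800 > 25,600, so the book-profits minimum tax is the binding amount.

38,800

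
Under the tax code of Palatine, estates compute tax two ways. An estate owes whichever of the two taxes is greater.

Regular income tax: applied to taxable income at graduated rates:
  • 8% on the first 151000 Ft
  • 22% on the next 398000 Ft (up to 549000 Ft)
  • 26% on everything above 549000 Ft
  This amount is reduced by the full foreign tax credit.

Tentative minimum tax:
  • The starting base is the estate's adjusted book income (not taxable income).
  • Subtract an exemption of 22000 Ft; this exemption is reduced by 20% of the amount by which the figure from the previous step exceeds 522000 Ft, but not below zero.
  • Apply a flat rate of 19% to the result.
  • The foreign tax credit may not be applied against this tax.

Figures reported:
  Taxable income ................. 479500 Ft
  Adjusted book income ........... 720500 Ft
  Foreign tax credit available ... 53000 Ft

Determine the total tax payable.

Tentative minimum tax:
  Base (adjusted book income): 720500 Ft
  Exemption: 20% × (720500 Ft − 522000 Ft) = 39700 Ft ≥ 22000 Ft, so the exemption is fully phased out
  Base: 720500 Ft − 0 Ft = 720500 Ft
  720500 Ft × 19% = 136895 Ft

Regular income tax:
  151000 Ft × 8% = 12080 Ft
  328500 Ft × 22% = 72270 Ft
  → 84350 Ft
  Less foreign tax credit 53000 Ft → 31350 Ft

136895 Ft > 31350 Ft, so the tentative minimum tax is the binding amount.

136895 Ft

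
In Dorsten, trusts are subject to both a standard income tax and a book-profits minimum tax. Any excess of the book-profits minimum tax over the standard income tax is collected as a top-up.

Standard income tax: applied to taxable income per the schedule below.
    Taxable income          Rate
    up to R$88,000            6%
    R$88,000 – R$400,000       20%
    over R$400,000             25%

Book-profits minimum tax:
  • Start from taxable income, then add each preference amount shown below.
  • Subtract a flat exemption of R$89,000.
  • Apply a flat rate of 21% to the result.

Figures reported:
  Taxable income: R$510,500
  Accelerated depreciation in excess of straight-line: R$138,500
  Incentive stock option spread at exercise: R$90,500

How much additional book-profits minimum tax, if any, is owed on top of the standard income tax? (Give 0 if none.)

R$41,300

Book-profits minimum tax:
  Adjusted income: R$510,500 + R$138,500 + R$90,500 = R$739,500
  Less exemption R$89,000 → base R$650,500
  R$650,500 × 21% = R$136,605

Standard income tax:
  R$88,000 × 6% = R$5,280
  R$312,000 × 20% = R$62,400
  R$110,500 × 25% = R$27,625
  → R$95,305

Excess of book-profits minimum tax over standard income tax: R$136,605 − R$95,305 = R$41,300.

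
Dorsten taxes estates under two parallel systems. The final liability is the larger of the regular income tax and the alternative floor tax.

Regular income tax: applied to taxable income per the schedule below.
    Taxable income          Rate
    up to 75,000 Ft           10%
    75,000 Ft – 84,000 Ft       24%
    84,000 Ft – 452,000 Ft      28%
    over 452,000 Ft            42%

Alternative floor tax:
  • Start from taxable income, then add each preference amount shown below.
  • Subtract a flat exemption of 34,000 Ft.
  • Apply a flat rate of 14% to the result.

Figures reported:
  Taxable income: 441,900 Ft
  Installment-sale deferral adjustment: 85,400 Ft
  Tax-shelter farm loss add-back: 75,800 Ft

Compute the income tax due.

Regular income tax:
  75,000 Ft × 10% = 7,500 Ft
  9,000 Ft × 24% = 2,160 Ft
  357,900 Ft × 28% = 100,212 Ft
  → 109,872 Ft

Alternative floor tax:
  Adjusted income: 441,900 Ft + 85,400 Ft + 75,800 Ft = 603,100 Ft
  Less exemption 34,000 Ft → base 569,100 Ft
  569,100 Ft × 14% = 79,674 Ft

109,872 Ft > 79,674 Ft, so the regular income tax governs.

109,872 Ft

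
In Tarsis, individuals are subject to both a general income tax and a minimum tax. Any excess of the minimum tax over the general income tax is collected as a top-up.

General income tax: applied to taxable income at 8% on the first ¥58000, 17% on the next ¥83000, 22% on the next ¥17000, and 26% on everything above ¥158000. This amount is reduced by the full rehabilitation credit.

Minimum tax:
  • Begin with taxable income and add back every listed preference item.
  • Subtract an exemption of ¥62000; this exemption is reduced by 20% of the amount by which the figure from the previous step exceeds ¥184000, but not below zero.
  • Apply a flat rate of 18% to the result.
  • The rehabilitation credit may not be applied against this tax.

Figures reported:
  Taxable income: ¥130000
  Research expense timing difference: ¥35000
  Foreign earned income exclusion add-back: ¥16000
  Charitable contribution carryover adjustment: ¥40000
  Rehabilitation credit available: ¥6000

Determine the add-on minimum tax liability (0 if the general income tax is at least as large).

Minimum tax:
  Adjusted income: ¥130000 + ¥35000 + ¥16000 + ¥40000 = ¥221000
  Exemption: ¥62000 − 20% × (¥221000 − ¥184000) = ¥62000 − ¥7400 = ¥54600
  Base: ¥221000 − ¥54600 = ¥166400
  ¥166400 × 18% = ¥29952

General income tax:
  ¥58000 × 8% = ¥4640
  ¥72000 × 17% = ¥12240
  → ¥16880
  Less rehabilitation credit ¥6000 → ¥10880

Excess of minimum tax over general income tax: ¥29952 − ¥10880 = ¥19072.

¥19072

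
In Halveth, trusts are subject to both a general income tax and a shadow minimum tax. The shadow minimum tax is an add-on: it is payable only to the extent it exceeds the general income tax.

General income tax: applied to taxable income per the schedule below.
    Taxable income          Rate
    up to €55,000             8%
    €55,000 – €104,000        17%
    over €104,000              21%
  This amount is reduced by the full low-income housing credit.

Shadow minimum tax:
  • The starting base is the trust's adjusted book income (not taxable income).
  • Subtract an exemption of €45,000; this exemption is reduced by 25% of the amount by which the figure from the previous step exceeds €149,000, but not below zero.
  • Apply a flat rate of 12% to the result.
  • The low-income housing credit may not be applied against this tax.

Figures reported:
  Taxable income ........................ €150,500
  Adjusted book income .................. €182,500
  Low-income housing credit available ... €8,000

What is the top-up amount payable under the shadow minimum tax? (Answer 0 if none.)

General income tax:
  €55,000 × 8% = €4,400
  €49,000 × 17% = €8,330
  €46,500 × 21% = €9,765
  → €22,495
  Less low-income housing credit €8,000 → €14,495

Shadow minimum tax:
  Base (adjusted book income): €182,500
  Exemption: €45,000 − 25% × (€182,500 − €149,000) = €45,000 − €8,375 = €36,625
  Base: €182,500 − €36,625 = €145,875
  €145,875 × 12% = €17,505

Excess of shadow minimum tax over general income tax: €17,505 − €14,495 = €3,010.

€3,010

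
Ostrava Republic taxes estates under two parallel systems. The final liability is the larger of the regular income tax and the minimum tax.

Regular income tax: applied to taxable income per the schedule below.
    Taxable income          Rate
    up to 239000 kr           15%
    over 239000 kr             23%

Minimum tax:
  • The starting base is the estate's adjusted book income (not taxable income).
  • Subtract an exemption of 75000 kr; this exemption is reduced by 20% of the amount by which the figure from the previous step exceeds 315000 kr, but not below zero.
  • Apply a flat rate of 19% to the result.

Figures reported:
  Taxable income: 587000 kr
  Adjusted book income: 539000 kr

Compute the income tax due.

115890 kr

Regular income tax:
  239000 kr × 15% = 35850 kr
  348000 kr × 23% = 80040 kr
  → 115890 kr

Minimum tax:
  Base (adjusted book income): 539000 kr
  Exemption: 75000 kr − 20% × (539000 kr − 315000 kr) = 75000 kr − 44800 kr = 30200 kr
  Base: 539000 kr − 30200 kr = 508800 kr
  508800 kr × 19% = 96672 kr

115890 kr > 96672 kr, so the regular income tax governs.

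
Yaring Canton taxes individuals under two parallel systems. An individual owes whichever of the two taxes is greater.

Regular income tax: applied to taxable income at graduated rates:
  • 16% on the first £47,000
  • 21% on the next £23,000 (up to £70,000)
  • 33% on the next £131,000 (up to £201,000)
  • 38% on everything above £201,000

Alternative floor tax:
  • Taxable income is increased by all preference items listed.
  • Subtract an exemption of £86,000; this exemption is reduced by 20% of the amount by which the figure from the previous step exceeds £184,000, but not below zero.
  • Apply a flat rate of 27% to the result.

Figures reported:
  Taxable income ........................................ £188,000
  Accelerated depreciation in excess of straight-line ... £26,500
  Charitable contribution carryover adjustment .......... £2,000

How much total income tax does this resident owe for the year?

£51,290

Regular income tax:
  £47,000 × 16% = £7,520
  £23,000 × 21% = £4,830
  £118,000 × 33% = £38,940
  → £51,290

Alternative floor tax:
  Adjusted income: £188,000 + £26,500 + £2,000 = £216,500
  Exemption: £86,000 − 20% × (£216,500 − £184,000) = £86,000 − £6,500 = £79,500
  Base: £216,500 − £79,500 = £137,000
  £137,000 × 27% = £36,990

£51,290 > £36,990, so the regular income tax governs.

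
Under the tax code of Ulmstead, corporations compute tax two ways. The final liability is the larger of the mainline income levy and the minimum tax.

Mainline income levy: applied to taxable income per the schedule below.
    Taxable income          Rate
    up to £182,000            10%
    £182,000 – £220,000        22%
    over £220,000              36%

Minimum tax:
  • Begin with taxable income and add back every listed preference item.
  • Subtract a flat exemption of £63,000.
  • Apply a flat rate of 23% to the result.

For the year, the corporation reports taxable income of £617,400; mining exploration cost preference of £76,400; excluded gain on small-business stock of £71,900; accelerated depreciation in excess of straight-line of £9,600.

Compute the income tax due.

Minimum tax:
  Adjusted income: £617,400 + £76,400 + £71,900 + £9,600 = £775,300
  Less exemption £63,000 → base £712,300
  £712,300 × 23% = £163,829

Mainline income levy:
  £182,000 × 10% = £18,200
  £38,000 × 22% = £8,360
  £397,400 × 36% = £143,064
  → £169,624

£169,624 > £163,829, so the mainline income levy governs.

£169,624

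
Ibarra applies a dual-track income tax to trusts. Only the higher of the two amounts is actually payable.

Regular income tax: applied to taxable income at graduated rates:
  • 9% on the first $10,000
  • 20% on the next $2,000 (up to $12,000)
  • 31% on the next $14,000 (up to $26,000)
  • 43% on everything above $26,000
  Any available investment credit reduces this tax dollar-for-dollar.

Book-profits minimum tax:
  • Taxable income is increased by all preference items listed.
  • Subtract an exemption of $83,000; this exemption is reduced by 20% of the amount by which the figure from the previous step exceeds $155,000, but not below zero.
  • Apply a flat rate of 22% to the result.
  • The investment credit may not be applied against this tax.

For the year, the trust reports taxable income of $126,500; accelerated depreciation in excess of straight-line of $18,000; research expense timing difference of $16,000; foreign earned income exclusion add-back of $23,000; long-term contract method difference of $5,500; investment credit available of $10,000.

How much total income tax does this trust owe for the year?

Regular income tax:
  $10,000 × 9% = $900
  $2,000 × 20% = $400
  $14,000 × 31% = $4,340
  $100,500 × 43% = $43,215
  → $48,855
  Less investment credit $10,000 → $38,855

Book-profits minimum tax:
  Adjusted income: $126,500 + $18,000 + $16,000 + $23,000 + $5,500 = $189,000
  Exemption: $83,000 − 20% × ($189,000 − $155,000) = $83,000 − $6,800 = $76,200
  Base: $189,000 − $76,200 = $112,800
  $112,800 × 22% = $24,816

$38,855 > $24,816, so the regular income tax governs.

$38,855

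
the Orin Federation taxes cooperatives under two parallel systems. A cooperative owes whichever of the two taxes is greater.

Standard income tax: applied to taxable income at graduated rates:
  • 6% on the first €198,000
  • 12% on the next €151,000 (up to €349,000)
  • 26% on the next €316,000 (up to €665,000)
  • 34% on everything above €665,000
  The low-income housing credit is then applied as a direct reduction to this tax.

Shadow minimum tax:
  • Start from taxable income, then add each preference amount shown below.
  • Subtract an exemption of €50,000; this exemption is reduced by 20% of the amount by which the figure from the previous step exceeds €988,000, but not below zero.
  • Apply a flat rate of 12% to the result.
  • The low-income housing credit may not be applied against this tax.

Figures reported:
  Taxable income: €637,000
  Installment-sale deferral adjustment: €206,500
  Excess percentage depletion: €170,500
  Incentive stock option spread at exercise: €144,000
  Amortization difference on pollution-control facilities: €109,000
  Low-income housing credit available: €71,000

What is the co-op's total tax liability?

€152,040

Standard income tax:
  €198,000 × 6% = €11,880
  €151,000 × 12% = €18,120
  €288,000 × 26% = €74,880
  → €104,880
  Less low-income housing credit €71,000 → €33,880

Shadow minimum tax:
  Adjusted income: €637,000 + €206,500 + €170,500 + €144,000 + €109,000 = €1,267,000
  Exemption: 20% × (€1,267,000 − €988,000) = €55,800 ≥ €50,000, so the exemption is fully phased out
  Base: €1,267,000 − €0 = €1,267,000
  €1,267,000 × 12% = €152,040

€152,040 > €33,880, so the shadow minimum tax is the binding amount.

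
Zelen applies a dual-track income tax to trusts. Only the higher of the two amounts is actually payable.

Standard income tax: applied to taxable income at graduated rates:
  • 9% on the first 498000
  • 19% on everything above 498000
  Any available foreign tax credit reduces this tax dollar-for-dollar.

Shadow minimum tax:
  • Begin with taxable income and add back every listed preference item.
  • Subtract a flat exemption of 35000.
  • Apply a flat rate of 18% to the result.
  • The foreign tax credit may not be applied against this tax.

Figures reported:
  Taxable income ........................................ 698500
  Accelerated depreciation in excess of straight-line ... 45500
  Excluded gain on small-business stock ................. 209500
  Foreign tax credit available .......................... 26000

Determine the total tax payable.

Shadow minimum tax:
  Adjusted income: 698500 + 45500 + 209500 = 953500
  Less exemption 35000 → base 918500
  918500 × 18% = 165330

Standard income tax:
  498000 × 9% = 44820
  200500 × 19% = 38095
  → 82915
  Less foreign tax credit 26000 → 56915

165330 > 56915, so the shadow minimum tax is the binding amount.

165330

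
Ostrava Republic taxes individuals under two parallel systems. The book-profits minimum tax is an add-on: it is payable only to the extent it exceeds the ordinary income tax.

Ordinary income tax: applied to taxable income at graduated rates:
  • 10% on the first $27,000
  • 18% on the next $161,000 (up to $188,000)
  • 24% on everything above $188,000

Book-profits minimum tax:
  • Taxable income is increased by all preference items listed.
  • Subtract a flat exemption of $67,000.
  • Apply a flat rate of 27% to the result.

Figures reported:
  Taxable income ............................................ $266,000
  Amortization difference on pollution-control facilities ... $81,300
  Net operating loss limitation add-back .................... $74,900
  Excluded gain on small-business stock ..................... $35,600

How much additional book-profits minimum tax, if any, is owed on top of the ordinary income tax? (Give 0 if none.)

$55,116

Book-profits minimum tax:
  Adjusted income: $266,000 + $81,300 + $74,900 + $35,600 = $457,800
  Less exemption $67,000 → base $390,800
  $390,800 × 27% = $105,516

Ordinary income tax:
  $27,000 × 10% = $2,700
  $161,000 × 18% = $28,980
  $78,000 × 24% = $18,720
  → $50,400

Excess of book-profits minimum tax over ordinary income tax: $105,516 − $50,400 = $55,116.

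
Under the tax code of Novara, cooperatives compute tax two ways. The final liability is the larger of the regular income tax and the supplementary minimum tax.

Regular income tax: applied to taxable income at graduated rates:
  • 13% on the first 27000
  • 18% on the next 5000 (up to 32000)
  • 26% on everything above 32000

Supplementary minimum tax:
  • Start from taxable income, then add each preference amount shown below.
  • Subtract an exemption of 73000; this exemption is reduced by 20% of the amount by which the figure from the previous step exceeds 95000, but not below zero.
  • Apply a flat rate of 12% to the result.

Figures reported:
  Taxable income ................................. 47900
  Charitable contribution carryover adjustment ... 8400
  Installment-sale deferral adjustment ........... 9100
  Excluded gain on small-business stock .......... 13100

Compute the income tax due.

Supplementary minimum tax:
  Adjusted income: 47900 + 8400 + 9100 + 13100 = 78500
  Exemption: 78500 ≤ 95000, so full 73000 applies
  Base: 78500 − 73000 = 5500
  5500 × 12% = 660

Regular income tax:
  27000 × 13% = 3510
  5000 × 18% = 900
  15900 × 26% = 4134
  → 8544

8544 > 660, so the regular income tax governs.

8544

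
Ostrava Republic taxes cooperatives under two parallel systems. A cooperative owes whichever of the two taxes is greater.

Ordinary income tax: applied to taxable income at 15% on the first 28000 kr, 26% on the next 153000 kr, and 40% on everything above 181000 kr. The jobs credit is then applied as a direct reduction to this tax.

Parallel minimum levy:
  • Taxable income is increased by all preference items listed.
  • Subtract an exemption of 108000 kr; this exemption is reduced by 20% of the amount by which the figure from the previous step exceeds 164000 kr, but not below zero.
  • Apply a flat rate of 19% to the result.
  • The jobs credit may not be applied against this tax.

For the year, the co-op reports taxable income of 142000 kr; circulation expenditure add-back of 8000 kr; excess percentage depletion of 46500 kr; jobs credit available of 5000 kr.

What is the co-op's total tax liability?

28840 kr

Parallel minimum levy:
  Adjusted income: 142000 kr + 8000 kr + 46500 kr = 196500 kr
  Exemption: 108000 kr − 20% × (196500 kr − 164000 kr) = 108000 kr − 6500 kr = 101500 kr
  Base: 196500 kr − 101500 kr = 95000 kr
  95000 kr × 19% = 18050 kr

Ordinary income tax:
  28000 kr × 15% = 4200 kr
  114000 kr × 26% = 29640 kr
  → 33840 kr
  Less jobs credit 5000 kr → 28840 kr

28840 kr > 18050 kr, so the ordinary income tax governs.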